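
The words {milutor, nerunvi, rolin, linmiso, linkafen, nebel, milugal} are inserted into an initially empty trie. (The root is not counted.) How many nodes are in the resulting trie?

37

Insert word by word; a character creates a node only if that edge doesn't already exist:
  "milutor" → 7 new (m, i, l, u, t, o, r)
  "nerunvi" → 7 new (n, e, r, u, n, v, i)
  "rolin" → 5 new (r, o, l, i, n)
  "linmiso" → 7 new (l, i, n, m, i, s, o)
  "linkafen" → prefix "lin" already present; 5 new (k, a, f, e, n)
  "nebel" → prefix "ne" already present; 3 new (b, e, l)
  "milugal" → prefix "milu" already present; 3 new (g, a, l)
Total nodes = 7 + 7 + 5 + 7 + 5 + 3 + 3 = 37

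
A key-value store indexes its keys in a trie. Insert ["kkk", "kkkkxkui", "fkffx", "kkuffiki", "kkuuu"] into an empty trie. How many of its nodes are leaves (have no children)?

4

Leaves are exactly the stored words that no other stored word extends.
Those words: "fkffx", "kkkkxkui", "kkuffiki", "kkuuu"
Leaf count: 4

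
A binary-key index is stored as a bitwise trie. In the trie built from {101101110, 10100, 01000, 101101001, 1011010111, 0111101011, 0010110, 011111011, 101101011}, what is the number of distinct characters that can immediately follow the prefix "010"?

1

Follow the path "010" to its node, then look at its outgoing edges.
Characters that immediately follow "010" among the stored strings: {0}.
That node has 1 child edge.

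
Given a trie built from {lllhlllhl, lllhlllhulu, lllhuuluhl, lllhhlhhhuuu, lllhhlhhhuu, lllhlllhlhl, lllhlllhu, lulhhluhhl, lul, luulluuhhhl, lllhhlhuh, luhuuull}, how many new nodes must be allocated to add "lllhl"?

Every character of "lllhl" already lies on an existing path (it is a prefix of some stored word).
No new nodes are needed: 0.

0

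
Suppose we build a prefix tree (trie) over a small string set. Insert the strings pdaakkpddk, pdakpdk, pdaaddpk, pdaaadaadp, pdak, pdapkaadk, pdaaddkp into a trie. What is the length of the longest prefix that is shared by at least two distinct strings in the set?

Equivalently: take the maximum, over all pairs, of their longest common prefix length.
e.g. "pdaaddkp" and "pdaaddpk" share the prefix "pdaadd" of length 6; no pair shares a longer one.
Longest shared-prefix length: 6

6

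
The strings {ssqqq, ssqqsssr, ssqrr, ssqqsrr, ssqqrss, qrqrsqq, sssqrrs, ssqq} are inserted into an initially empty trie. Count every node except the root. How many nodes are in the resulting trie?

28

Count nodes per top-level branch (shared prefixes stored once):
  'q'-branch (qrqrsqq): 7 nodes
  's'-branch (ssqq, ssqqq, ssqqrss, ssqqsrr, ssqqsssr, ssqrr, sssqrrs): 21 nodes
Sum: 28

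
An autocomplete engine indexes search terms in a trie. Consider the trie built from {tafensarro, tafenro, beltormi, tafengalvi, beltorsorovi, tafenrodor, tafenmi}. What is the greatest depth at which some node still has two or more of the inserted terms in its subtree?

Look for the deepest trie node that still has at least two words in its subtree.
"tafenro" and "tafenrodor" agree on "tafenro" (7 characters) before diverging; nothing deeper is shared.
Longest shared-prefix length: 7

7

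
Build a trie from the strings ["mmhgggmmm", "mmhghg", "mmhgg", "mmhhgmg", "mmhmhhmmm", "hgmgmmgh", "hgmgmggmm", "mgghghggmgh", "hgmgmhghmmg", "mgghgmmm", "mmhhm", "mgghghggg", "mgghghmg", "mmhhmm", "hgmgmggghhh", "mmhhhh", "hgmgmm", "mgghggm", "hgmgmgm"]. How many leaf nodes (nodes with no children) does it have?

16

Leaves are exactly the stored words that no other stored word extends.
Those words: "hgmgmggghhh", "hgmgmggmm", "hgmgmgm", "hgmgmhghmmg", "hgmgmmgh", "mgghggm", "mgghghggg", "mgghghggmgh", "mgghghmg", "mgghgmmm", "mmhgggmmm", "mmhghg", "mmhhgmg", "mmhhhh", "mmhhmm", "mmhmhhmmm"
Leaf count: 16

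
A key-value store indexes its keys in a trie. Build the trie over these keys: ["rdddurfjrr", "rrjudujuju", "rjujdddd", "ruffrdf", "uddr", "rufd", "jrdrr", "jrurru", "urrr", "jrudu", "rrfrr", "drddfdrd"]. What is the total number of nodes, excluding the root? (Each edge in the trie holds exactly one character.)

Insert word by word; a character creates a node only if that edge doesn't already exist:
  "rdddurfjrr" → 10 new (r, d, d, d, u, r, f, j, r, r)
  "rrjudujuju" → prefix "r" already present; 9 new (r, j, u, d, u, j, u, j, u)
  "rjujdddd" → prefix "r" already present; 7 new (j, u, j, d, d, d, d)
  "ruffrdf" → prefix "r" already present; 6 new (u, f, f, r, d, f)
  "uddr" → 4 new (u, d, d, r)
  "rufd" → prefix "ruf" already present; 1 new (d)
  "jrdrr" → 5 new (j, r, d, r, r)
  "jrurru" → prefix "jr" already present; 4 new (u, r, r, u)
  "urrr" → prefix "u" already present; 3 new (r, r, r)
  "jrudu" → prefix "jru" already present; 2 new (d, u)
  "rrfrr" → prefix "rr" already present; 3 new (f, r, r)
  "drddfdrd" → 8 new (d, r, d, d, f, d, r, d)
Total nodes = 10 + 9 + 7 + 6 + 4 + 1 + 5 + 4 + 3 + 2 + 3 + 8 = 62

62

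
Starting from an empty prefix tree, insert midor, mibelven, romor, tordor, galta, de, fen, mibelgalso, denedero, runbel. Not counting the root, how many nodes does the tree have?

48

Insert word by word; a character creates a node only if that edge doesn't already exist:
  "midor" → 5 new (m, i, d, o, r)
  "mibelven" → prefix "mi" already present; 6 new (b, e, l, v, e, n)
  "romor" → 5 new (r, o, m, o, r)
  "tordor" → 6 new (t, o, r, d, o, r)
  "galta" → 5 new (g, a, l, t, a)
  "de" → 2 new (d, e)
  "fen" → 3 new (f, e, n)
  "mibelgalso" → prefix "mibel" already present; 5 new (g, a, l, s, o)
  "denedero" → prefix "de" already present; 6 new (n, e, d, e, r, o)
  "runbel" → prefix "r" already present; 5 new (u, n, b, e, l)
Total nodes = 5 + 6 + 5 + 6 + 5 + 2 + 3 + 5 + 6 + 5 = 48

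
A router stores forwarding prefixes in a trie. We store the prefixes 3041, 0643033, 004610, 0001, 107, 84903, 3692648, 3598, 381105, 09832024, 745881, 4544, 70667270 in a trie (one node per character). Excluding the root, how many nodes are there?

Count nodes per top-level branch (shared prefixes stored once):
  '0'-branch (0001, 004610, 0643033, 09832024): 21 nodes
  '1'-branch (107): 3 nodes
  '3'-branch (3041, 3598, 3692648, 381105): 18 nodes
  '4'-branch (4544): 4 nodes
  '7'-branch (70667270, 745881): 13 nodes
  '8'-branch (84903): 5 nodes
Sum: 64

64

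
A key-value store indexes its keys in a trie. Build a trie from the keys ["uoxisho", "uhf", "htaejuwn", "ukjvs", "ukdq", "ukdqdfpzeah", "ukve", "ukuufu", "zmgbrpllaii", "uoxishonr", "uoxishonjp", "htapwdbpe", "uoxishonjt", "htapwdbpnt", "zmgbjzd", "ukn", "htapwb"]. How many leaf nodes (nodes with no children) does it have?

Leaves are exactly the stored words that no other stored word extends.
Those words: "htaejuwn", "htapwb", "htapwdbpe", "htapwdbpnt", "uhf", "ukdqdfpzeah", "ukjvs", "ukn", "ukuufu", "ukve", "uoxishonjp", "uoxishonjt", "uoxishonr", "zmgbjzd", "zmgbrpllaii"
Leaf count: 15

15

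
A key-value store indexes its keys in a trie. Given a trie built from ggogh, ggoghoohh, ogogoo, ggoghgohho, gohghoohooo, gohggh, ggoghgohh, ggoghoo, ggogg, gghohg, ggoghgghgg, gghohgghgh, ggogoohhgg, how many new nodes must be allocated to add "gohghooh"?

0

Every character of "gohghooh" already lies on an existing path (it is a prefix of some stored word).
No new nodes are needed: 0.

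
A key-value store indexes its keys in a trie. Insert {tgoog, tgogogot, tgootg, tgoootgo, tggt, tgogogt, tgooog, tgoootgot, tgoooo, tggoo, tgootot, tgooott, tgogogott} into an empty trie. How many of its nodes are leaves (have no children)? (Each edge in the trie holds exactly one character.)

11

Leaves are exactly the stored words that no other stored word extends.
Those words: "tggoo", "tggt", "tgogogott", "tgogogt", "tgoog", "tgooog", "tgoooo", "tgoootgot", "tgooott", "tgootg", "tgootot"
Leaf count: 11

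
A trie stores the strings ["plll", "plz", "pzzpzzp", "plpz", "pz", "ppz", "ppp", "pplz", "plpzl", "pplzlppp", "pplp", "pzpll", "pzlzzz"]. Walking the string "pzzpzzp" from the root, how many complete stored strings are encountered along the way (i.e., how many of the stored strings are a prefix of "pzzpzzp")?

2

Traverse "pzzpzzp" character by character; count nodes along the way that are marked as word ends.
Prefixes of the query that are stored words: "pz", "pzzpzzp"
Count: 2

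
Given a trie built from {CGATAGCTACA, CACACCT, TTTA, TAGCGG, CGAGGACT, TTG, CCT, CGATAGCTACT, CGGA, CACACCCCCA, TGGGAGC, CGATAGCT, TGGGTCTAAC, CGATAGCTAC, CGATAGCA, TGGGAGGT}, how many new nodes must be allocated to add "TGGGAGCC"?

1

Walking "TGGGAGCC" from the root, the first 7 characters ("TGGGAGC") follow existing edges; "C" is the first miss.
New nodes needed: |"TGGGAGCC"| − 7 = 8 − 7 = 1.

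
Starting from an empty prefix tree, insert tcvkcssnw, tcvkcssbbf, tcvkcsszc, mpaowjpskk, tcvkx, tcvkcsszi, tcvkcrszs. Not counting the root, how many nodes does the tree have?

30

For each word, the new-node count is its length minus the longest prefix already in the trie:
  "tcvkcssnw" → 9 new (t, c, v, k, c, s, s, n, w)
  "tcvkcssbbf" → prefix "tcvkcss" already present; 3 new (b, b, f)
  "tcvkcsszc" → prefix "tcvkcss" already present; 2 new (z, c)
  "mpaowjpskk" → 10 new (m, p, a, o, w, j, p, s, k, k)
  "tcvkx" → prefix "tcvk" already present; 1 new (x)
  "tcvkcsszi" → prefix "tcvkcssz" already present; 1 new (i)
  "tcvkcrszs" → prefix "tcvkc" already present; 4 new (r, s, z, s)
Total nodes = 9 + 3 + 2 + 10 + 1 + 1 + 4 = 30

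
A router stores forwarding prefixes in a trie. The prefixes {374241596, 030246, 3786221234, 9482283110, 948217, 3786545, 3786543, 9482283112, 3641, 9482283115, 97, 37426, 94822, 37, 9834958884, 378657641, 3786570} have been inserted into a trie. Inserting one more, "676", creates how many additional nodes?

No existing word starts with "6", so every character of "676" needs a new node.
3 − 0 = 3 new nodes.

3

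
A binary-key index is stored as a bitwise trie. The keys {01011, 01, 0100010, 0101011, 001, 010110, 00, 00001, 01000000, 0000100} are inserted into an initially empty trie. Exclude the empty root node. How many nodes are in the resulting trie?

Count nodes per top-level branch (shared prefixes stored once):
  '0'-branch (00, 00001, 0000100, 001, 01, 01000000, 0100010, 0101011, 01011, 010110): 23 nodes
Sum: 23

23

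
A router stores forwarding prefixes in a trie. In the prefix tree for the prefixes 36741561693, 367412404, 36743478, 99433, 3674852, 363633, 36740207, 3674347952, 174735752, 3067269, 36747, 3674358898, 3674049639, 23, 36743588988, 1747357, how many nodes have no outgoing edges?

Leaves are exactly the stored words that no other stored word extends.
Those words: "174735752", "23", "3067269", "363633", "36740207", "3674049639", "367412404", "36741561693", "36743478", "3674347952", "36743588988", "36747", "3674852", "99433"
Leaf count: 14

14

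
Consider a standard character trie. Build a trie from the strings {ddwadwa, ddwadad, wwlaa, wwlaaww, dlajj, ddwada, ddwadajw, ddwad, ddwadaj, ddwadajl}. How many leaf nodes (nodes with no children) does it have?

A leaf is a node with no children — equivalently, the end of a word that is not a proper prefix of any other stored word.
Those words: "ddwadad", "ddwadajl", "ddwadajw", "ddwadwa", "dlajj", "wwlaaww"
Leaf count: 6

6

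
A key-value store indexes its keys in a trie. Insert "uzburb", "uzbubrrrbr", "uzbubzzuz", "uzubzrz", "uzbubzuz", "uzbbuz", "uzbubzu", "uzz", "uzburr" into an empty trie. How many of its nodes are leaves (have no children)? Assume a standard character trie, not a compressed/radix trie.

8

Leaves are exactly the stored words that no other stored word extends.
Those words: "uzbbuz", "uzbubrrrbr", "uzbubzuz", "uzbubzzuz", "uzburb", "uzburr", "uzubzrz", "uzz"
Leaf count: 8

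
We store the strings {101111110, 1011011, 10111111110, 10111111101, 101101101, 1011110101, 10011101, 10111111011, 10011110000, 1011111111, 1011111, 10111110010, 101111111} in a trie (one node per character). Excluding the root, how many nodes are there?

Count nodes per top-level branch (shared prefixes stored once):
  '1'-branch (10011101, 10011110000, 1011011, 101101101, 1011110101, 1011111, 10111110010, 101111110, 10111111011, 101111111, 10111111101, 1011111111, 10111111110): 40 nodes
Sum: 40

40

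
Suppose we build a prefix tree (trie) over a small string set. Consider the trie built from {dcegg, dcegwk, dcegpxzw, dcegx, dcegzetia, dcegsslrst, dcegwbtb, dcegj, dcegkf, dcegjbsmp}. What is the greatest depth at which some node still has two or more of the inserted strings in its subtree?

5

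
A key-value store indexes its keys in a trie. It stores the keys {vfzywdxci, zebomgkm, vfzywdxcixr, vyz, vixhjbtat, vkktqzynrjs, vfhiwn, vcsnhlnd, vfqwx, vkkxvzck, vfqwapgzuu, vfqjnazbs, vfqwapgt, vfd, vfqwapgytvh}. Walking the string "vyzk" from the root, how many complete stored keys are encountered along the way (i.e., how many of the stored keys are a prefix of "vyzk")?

1

Walk "vyzk" from the root; an end-of-word marker is hit whenever a stored word is a prefix of "vyzk".
Prefixes of the query that are stored words: "vyz"
Count: 1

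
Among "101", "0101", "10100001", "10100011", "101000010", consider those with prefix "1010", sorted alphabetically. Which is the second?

101000010

Filter for "1010…" and sort: "10100001", "101000010", "10100011"
Position 2: 101000010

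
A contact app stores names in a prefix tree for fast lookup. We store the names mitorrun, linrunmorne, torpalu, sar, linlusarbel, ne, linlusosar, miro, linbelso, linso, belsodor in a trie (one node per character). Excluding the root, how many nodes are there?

For each word, the new-node count is its length minus the longest prefix already in the trie:
  "mitorrun" → 8 new (m, i, t, o, r, r, u, n)
  "linrunmorne" → 11 new (l, i, n, r, u, n, m, o, r, n, e)
  "torpalu" → 7 new (t, o, r, p, a, l, u)
  "sar" → 3 new (s, a, r)
  "linlusarbel" → prefix "lin" already present; 8 new (l, u, s, a, r, b, e, l)
  "ne" → 2 new (n, e)
  "linlusosar" → prefix "linlus" already present; 4 new (o, s, a, r)
  "miro" → prefix "mi" already present; 2 new (r, o)
  "linbelso" → prefix "lin" already present; 5 new (b, e, l, s, o)
  "linso" → prefix "lin" already present; 2 new (s, o)
  "belsodor" → 8 new (b, e, l, s, o, d, o, r)
Total nodes = 8 + 11 + 7 + 3 + 8 + 2 + 4 + 2 + 5 + 2 + 8 = 60

60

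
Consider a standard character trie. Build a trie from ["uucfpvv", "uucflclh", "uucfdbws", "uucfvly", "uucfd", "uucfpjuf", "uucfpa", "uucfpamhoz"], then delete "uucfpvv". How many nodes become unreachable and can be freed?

2

A node on "uucfpvv"'s path can go only if nothing else ends at it or branches off below it.
The suffix "vv" (2 nodes) is used only by "uucfpvv"; the node for "uucfp" still has the child "j", so pruning stops there.
Nodes removed: 2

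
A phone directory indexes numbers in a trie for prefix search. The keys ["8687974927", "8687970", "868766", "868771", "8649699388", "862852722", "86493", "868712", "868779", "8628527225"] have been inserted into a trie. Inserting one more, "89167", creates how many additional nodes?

4

"8" is already a path in the trie; the remaining "9167" must be added.
So 5 − 1 = 4 new nodes.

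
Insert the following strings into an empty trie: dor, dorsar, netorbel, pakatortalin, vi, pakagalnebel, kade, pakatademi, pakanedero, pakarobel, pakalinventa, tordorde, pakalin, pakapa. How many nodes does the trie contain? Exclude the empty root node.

74

Insert word by word; a character creates a node only if that edge doesn't already exist:
  "dor" → 3 new (d, o, r)
  "dorsar" → prefix "dor" already present; 3 new (s, a, r)
  "netorbel" → 8 new (n, e, t, o, r, b, e, l)
  "pakatortalin" → 12 new (p, a, k, a, t, o, r, t, a, l, i, n)
  "vi" → 2 new (v, i)
  "pakagalnebel" → prefix "paka" already present; 8 new (g, a, l, n, e, b, e, l)
  "kade" → 4 new (k, a, d, e)
  "pakatademi" → prefix "pakat" already present; 5 new (a, d, e, m, i)
  "pakanedero" → prefix "paka" already present; 6 new (n, e, d, e, r, o)
  "pakarobel" → prefix "paka" already present; 5 new (r, o, b, e, l)
  "pakalinventa" → prefix "paka" already present; 8 new (l, i, n, v, e, n, t, a)
  "tordorde" → 8 new (t, o, r, d, o, r, d, e)
  "pakalin" → prefix "pakalin" already present; 0 new (none)
  "pakapa" → prefix "paka" already present; 2 new (p, a)
Total nodes = 3 + 3 + 8 + 12 + 2 + 8 + 4 + 5 + 6 + 5 + 8 + 8 + 0 + 2 = 74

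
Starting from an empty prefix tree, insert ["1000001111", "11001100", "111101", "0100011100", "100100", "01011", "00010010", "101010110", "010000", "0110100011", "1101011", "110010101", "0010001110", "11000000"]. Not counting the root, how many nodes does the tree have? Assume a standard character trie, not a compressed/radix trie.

79

For each word, the new-node count is its length minus the longest prefix already in the trie:
  "1000001111" → 10 new (1, 0, 0, 0, 0, 0, 1, 1, 1, 1)
  "11001100" → prefix "1" already present; 7 new (1, 0, 0, 1, 1, 0, 0)
  "111101" → prefix "11" already present; 4 new (1, 1, 0, 1)
  "0100011100" → 10 new (0, 1, 0, 0, 0, 1, 1, 1, 0, 0)
  "100100" → prefix "100" already present; 3 new (1, 0, 0)
  "01011" → prefix "010" already present; 2 new (1, 1)
  "00010010" → prefix "0" already present; 7 new (0, 0, 1, 0, 0, 1, 0)
  "101010110" → prefix "10" already present; 7 new (1, 0, 1, 0, 1, 1, 0)
  "010000" → prefix "01000" already present; 1 new (0)
  "0110100011" → prefix "01" already present; 8 new (1, 0, 1, 0, 0, 0, 1, 1)
  "1101011" → prefix "110" already present; 4 new (1, 0, 1, 1)
  "110010101" → prefix "11001" already present; 4 new (0, 1, 0, 1)
  "0010001110" → prefix "00" already present; 8 new (1, 0, 0, 0, 1, 1, 1, 0)
  "11000000" → prefix "1100" already present; 4 new (0, 0, 0, 0)
Total nodes = 10 + 7 + 4 + 10 + 3 + 2 + 7 + 7 + 1 + 8 + 4 + 4 + 8 + 4 = 79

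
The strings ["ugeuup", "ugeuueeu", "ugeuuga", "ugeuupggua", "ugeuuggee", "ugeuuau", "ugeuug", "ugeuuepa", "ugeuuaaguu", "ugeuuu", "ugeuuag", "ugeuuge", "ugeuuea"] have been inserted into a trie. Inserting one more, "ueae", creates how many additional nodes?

The longest prefix of "ueae" already in the trie is "u" (length 1).
Each of the 3 remaining characters creates one node.

3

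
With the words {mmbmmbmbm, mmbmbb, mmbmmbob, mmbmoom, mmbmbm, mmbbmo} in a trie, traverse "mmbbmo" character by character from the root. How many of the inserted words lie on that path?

Walk "mmbbmo" from the root; an end-of-word marker is hit whenever a stored word is a prefix of "mmbbmo".
Prefixes of the query that are stored words: "mmbbmo"
Count: 1

1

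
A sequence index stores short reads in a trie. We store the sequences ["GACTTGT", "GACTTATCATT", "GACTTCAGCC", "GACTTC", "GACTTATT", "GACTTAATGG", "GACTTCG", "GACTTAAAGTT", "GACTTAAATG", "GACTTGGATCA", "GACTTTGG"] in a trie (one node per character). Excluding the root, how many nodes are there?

38

For each word, the new-node count is its length minus the longest prefix already in the trie:
  "GACTTGT" → 7 new (G, A, C, T, T, G, T)
  "GACTTATCATT" → prefix "GACTT" already present; 6 new (A, T, C, A, T, T)
  "GACTTCAGCC" → prefix "GACTT" already present; 5 new (C, A, G, C, C)
  "GACTTC" → prefix "GACTTC" already present; 0 new (none)
  "GACTTATT" → prefix "GACTTAT" already present; 1 new (T)
  "GACTTAATGG" → prefix "GACTTA" already present; 4 new (A, T, G, G)
  "GACTTCG" → prefix "GACTTC" already present; 1 new (G)
  "GACTTAAAGTT" → prefix "GACTTAA" already present; 4 new (A, G, T, T)
  "GACTTAAATG" → prefix "GACTTAAA" already present; 2 new (T, G)
  "GACTTGGATCA" → prefix "GACTTG" already present; 5 new (G, A, T, C, A)
  "GACTTTGG" → prefix "GACTT" already present; 3 new (T, G, G)
Total nodes = 7 + 6 + 5 + 0 + 1 + 4 + 1 + 4 + 2 + 5 + 3 = 38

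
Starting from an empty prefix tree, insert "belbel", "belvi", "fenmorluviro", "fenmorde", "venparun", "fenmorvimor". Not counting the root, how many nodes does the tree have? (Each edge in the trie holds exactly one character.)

Count nodes per top-level branch (shared prefixes stored once):
  'b'-branch (belbel, belvi): 8 nodes
  'f'-branch (fenmorde, fenmorluviro, fenmorvimor): 19 nodes
  'v'-branch (venparun): 8 nodes
Sum: 35

35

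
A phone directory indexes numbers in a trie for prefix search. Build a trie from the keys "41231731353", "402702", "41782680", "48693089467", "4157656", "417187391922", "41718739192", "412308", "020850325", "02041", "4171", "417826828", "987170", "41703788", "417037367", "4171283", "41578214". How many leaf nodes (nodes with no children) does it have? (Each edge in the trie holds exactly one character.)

A leaf is a node with no children — equivalently, the end of a word that is not a proper prefix of any other stored word.
Those words: "02041", "020850325", "402702", "412308", "41231731353", "4157656", "41578214", "417037367", "41703788", "4171283", "417187391922", "41782680", "417826828", "48693089467", "987170"
Leaf count: 15

15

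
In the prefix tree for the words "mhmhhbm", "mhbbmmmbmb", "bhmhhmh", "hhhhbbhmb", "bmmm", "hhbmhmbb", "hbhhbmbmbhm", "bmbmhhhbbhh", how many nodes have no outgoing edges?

8

Leaves are exactly the stored words that no other stored word extends.
Those words: "bhmhhmh", "bmbmhhhbbhh", "bmmm", "hbhhbmbmbhm", "hhbmhmbb", "hhhhbbhmb", "mhbbmmmbmb", "mhmhhbm"
Leaf count: 8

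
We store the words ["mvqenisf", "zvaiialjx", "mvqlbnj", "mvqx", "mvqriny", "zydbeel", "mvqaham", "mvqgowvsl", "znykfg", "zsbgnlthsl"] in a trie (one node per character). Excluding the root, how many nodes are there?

Insert word by word; a character creates a node only if that edge doesn't already exist:
  "mvqenisf" → 8 new (m, v, q, e, n, i, s, f)
  "zvaiialjx" → 9 new (z, v, a, i, i, a, l, j, x)
  "mvqlbnj" → prefix "mvq" already present; 4 new (l, b, n, j)
  "mvqx" → prefix "mvq" already present; 1 new (x)
  "mvqriny" → prefix "mvq" already present; 4 new (r, i, n, y)
  "zydbeel" → prefix "z" already present; 6 new (y, d, b, e, e, l)
  "mvqaham" → prefix "mvq" already present; 4 new (a, h, a, m)
  "mvqgowvsl" → prefix "mvq" already present; 6 new (g, o, w, v, s, l)
  "znykfg" → prefix "z" already present; 5 new (n, y, k, f, g)
  "zsbgnlthsl" → prefix "z" already present; 9 new (s, b, g, n, l, t, h, s, l)
Total nodes = 8 + 9 + 4 + 1 + 4 + 6 + 4 + 6 + 5 + 9 = 56

56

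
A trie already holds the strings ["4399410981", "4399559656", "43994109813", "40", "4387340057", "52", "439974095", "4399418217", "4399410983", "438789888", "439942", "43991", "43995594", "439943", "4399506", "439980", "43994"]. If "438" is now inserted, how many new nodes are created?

Every character of "438" already lies on an existing path (it is a prefix of some stored word).
No new nodes are needed: 0.

0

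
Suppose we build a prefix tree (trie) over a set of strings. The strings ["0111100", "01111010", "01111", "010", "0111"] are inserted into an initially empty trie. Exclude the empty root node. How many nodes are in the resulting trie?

10

For each word, the new-node count is its length minus the longest prefix already in the trie:
  "0111100" → 7 new (0, 1, 1, 1, 1, 0, 0)
  "01111010" → prefix "011110" already present; 2 new (1, 0)
  "01111" → prefix "01111" already present; 0 new (none)
  "010" → prefix "01" already present; 1 new (0)
  "0111" → prefix "0111" already present; 0 new (none)
Total nodes = 7 + 2 + 0 + 1 + 0 = 10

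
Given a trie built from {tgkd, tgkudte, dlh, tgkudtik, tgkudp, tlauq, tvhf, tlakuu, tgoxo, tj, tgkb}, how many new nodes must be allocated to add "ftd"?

Nothing in the trie begins with "f"; the whole of "ftd" is new.
3 − 0 = 3 new nodes.

3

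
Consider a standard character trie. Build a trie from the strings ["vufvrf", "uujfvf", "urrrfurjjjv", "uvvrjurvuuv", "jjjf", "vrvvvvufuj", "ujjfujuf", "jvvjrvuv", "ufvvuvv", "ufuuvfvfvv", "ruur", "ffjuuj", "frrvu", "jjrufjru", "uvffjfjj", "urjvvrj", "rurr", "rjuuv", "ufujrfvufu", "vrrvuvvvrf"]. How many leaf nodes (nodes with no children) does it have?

20

A leaf is a node with no children — equivalently, the end of a word that is not a proper prefix of any other stored word.
Those words: "ffjuuj", "frrvu", "jjjf", "jjrufjru", "jvvjrvuv", "rjuuv", "rurr", "ruur", "ufujrfvufu", "ufuuvfvfvv", "ufvvuvv", "ujjfujuf", "urjvvrj", "urrrfurjjjv", "uujfvf", "uvffjfjj", "uvvrjurvuuv", "vrrvuvvvrf", "vrvvvvufuj", "vufvrf"
Leaf count: 20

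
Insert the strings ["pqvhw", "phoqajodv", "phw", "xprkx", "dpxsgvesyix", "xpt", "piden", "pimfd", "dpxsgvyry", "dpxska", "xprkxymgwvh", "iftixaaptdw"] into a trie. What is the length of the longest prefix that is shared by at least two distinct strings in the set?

6

Equivalently: take the maximum, over all pairs, of their longest common prefix length.
e.g. "dpxsgvesyix" and "dpxsgvyry" share the prefix "dpxsgv" of length 6; no pair shares a longer one.
Longest shared-prefix length: 6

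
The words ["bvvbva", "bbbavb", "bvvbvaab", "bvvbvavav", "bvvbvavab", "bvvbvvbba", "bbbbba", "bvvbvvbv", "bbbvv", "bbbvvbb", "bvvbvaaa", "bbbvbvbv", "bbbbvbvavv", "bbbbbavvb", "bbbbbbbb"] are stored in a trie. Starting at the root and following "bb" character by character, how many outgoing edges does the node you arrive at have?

Walk "bb" from the root, arriving at one node.
Characters that immediately follow "bb" among the stored strings: {b}.
That node has 1 child edge.

1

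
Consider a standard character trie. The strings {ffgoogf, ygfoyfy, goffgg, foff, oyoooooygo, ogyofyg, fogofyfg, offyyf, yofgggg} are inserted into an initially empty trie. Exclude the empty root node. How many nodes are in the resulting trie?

For each word, the new-node count is its length minus the longest prefix already in the trie:
  "ffgoogf" → 7 new (f, f, g, o, o, g, f)
  "ygfoyfy" → 7 new (y, g, f, o, y, f, y)
  "goffgg" → 6 new (g, o, f, f, g, g)
  "foff" → prefix "f" already present; 3 new (o, f, f)
  "oyoooooygo" → 10 new (o, y, o, o, o, o, o, y, g, o)
  "ogyofyg" → prefix "o" already present; 6 new (g, y, o, f, y, g)
  "fogofyfg" → prefix "fo" already present; 6 new (g, o, f, y, f, g)
  "offyyf" → prefix "o" already present; 5 new (f, f, y, y, f)
  "yofgggg" → prefix "y" already present; 6 new (o, f, g, g, g, g)
Total nodes = 7 + 7 + 6 + 3 + 10 + 6 + 6 + 5 + 6 = 56

56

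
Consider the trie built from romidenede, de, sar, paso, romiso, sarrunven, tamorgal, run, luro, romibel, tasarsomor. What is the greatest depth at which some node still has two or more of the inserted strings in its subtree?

Look for the deepest trie node that still has at least two words in its subtree.
e.g. "romibel" and "romidenede" share the prefix "romi" of length 4; no pair shares a longer one.
Longest shared-prefix length: 4

4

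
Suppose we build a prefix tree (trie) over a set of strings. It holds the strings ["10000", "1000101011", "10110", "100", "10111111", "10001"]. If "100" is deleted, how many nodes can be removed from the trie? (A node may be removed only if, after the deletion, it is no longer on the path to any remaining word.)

0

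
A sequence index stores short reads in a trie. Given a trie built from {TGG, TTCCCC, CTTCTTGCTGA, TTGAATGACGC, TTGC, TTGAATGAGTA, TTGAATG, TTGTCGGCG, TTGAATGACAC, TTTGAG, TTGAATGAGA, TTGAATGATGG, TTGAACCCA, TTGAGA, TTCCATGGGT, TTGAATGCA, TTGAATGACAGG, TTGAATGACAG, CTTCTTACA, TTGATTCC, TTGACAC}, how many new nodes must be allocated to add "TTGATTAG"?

"TTGATT" is already a path in the trie; the remaining "AG" must be added.
So 8 − 6 = 2 new nodes.

2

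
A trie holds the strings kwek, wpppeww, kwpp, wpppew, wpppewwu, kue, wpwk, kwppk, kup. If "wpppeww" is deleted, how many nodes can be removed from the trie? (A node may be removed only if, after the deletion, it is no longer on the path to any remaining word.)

0

After clearing the end-marker at "wpppeww", prune upward until reaching a node still needed by another word.
Every node on "wpppeww" is still needed (e.g. by "wpppewwu"), so nothing is freed.
Nodes removed: 0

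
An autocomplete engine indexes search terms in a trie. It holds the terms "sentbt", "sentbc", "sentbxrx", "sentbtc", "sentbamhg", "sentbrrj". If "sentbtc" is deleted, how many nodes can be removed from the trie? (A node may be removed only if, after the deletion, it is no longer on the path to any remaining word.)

1

Walk "sentbtc" from the leaf back toward the root, removing each node that no remaining word uses.
The suffix "c" (1 node) is used only by "sentbtc"; "sentbt" is itself a stored word, so pruning stops there.
Nodes removed: 1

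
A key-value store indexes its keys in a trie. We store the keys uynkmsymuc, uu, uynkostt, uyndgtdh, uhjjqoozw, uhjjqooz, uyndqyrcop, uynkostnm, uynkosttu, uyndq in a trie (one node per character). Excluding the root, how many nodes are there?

Insert word by word; a character creates a node only if that edge doesn't already exist:
  "uynkmsymuc" → 10 new (u, y, n, k, m, s, y, m, u, c)
  "uu" → prefix "u" already present; 1 new (u)
  "uynkostt" → prefix "uynk" already present; 4 new (o, s, t, t)
  "uyndgtdh" → prefix "uyn" already present; 5 new (d, g, t, d, h)
  "uhjjqoozw" → prefix "u" already present; 8 new (h, j, j, q, o, o, z, w)
  "uhjjqooz" → prefix "uhjjqooz" already present; 0 new (none)
  "uyndqyrcop" → prefix "uynd" already present; 6 new (q, y, r, c, o, p)
  "uynkostnm" → prefix "uynkost" already present; 2 new (n, m)
  "uynkosttu" → prefix "uynkostt" already present; 1 new (u)
  "uyndq" → prefix "uyndq" already present; 0 new (none)
Total nodes = 10 + 1 + 4 + 5 + 8 + 0 + 6 + 2 + 1 + 0 = 37

37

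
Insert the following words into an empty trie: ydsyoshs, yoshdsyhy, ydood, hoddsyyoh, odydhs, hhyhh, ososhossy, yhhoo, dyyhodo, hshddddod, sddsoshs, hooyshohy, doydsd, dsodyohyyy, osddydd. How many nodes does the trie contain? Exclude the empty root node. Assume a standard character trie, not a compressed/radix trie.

99

Trace insertions, counting only characters that open a new branch:
  "ydsyoshs" → 8 new (y, d, s, y, o, s, h, s)
  "yoshdsyhy" → prefix "y" already present; 8 new (o, s, h, d, s, y, h, y)
  "ydood" → prefix "yd" already present; 3 new (o, o, d)
  "hoddsyyoh" → 9 new (h, o, d, d, s, y, y, o, h)
  "odydhs" → 6 new (o, d, y, d, h, s)
  "hhyhh" → prefix "h" already present; 4 new (h, y, h, h)
  "ososhossy" → prefix "o" already present; 8 new (s, o, s, h, o, s, s, y)
  "yhhoo" → prefix "y" already present; 4 new (h, h, o, o)
  "dyyhodo" → 7 new (d, y, y, h, o, d, o)
  "hshddddod" → prefix "h" already present; 8 new (s, h, d, d, d, d, o, d)
  "sddsoshs" → 8 new (s, d, d, s, o, s, h, s)
  "hooyshohy" → prefix "ho" already present; 7 new (o, y, s, h, o, h, y)
  "doydsd" → prefix "d" already present; 5 new (o, y, d, s, d)
  "dsodyohyyy" → prefix "d" already present; 9 new (s, o, d, y, o, h, y, y, y)
  "osddydd" → prefix "os" already present; 5 new (d, d, y, d, d)
Total nodes = 8 + 8 + 3 + 9 + 6 + 4 + 8 + 4 + 7 + 8 + 8 + 7 + 5 + 9 + 5 = 99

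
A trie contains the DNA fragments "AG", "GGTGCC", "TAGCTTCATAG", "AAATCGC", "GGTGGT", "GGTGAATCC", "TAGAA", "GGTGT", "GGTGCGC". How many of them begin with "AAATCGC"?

1

Traverse to the node for "AAATCGC", then collect every word in that subtree.
Matches: "AAATCGC"
Count: 1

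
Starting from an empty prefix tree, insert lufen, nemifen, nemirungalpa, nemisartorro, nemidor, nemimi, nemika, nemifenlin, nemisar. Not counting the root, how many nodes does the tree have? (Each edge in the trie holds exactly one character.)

Trie structure (* marks end of a word):
(root)
├─ l
│  └─ u
│     └─ f
│        └─ e
│           └─ n *
└─ n
   └─ e
      └─ m
         └─ i
            ├─ d
            │  └─ o
            │     └─ r *
            ├─ f
            │  └─ e
            │     └─ n *
            │        └─ l
            │           └─ i
            │              └─ n *
            ├─ k
            │  └─ a *
            ├─ m
            │  └─ i *
            ├─ r
            │  └─ u
            │     └─ n
            │        └─ g
            │           └─ a
            │              └─ l
            │                 └─ p
            │                    └─ a *
            └─ s
               └─ a
                  └─ r *
                     └─ t
                        └─ o
                           └─ r
                              └─ r
                                 └─ o *
Counting every labelled node above: 38.

38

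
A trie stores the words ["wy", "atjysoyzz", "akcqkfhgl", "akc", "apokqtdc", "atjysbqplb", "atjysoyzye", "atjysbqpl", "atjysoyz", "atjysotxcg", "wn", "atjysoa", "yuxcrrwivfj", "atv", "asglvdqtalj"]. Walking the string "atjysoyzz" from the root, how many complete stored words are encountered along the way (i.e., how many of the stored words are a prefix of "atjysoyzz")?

Walk "atjysoyzz" from the root; an end-of-word marker is hit whenever a stored word is a prefix of "atjysoyzz".
Prefixes of the query that are stored words: "atjysoyz", "atjysoyzz"
Count: 2

2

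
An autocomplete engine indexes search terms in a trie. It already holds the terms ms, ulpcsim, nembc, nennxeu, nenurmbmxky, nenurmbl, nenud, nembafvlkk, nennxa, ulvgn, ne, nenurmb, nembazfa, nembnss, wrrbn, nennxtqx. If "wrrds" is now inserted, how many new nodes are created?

2

Walking "wrrds" from the root, the first 3 characters ("wrr") follow existing edges; "d" is the first miss.
So 5 − 3 = 2 new nodes.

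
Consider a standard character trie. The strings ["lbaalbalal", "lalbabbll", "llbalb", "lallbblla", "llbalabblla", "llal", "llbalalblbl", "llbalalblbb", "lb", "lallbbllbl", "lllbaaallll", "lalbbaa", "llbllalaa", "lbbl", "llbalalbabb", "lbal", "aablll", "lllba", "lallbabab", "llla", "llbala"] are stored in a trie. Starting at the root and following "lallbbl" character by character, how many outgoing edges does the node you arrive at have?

Follow the path "lallbbl" to its node, then look at its outgoing edges.
Characters that immediately follow "lallbbl" among the stored strings: {l}.
That node has 1 child edge.

1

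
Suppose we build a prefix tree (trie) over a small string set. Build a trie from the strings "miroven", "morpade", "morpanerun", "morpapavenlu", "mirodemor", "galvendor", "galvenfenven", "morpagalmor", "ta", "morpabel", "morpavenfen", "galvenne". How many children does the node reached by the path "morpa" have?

6

The children of the "morpa" node are the distinct next characters among strings starting with "morpa".
Distinct next characters after "morpa": b, d, g, n, p, v.
That node has 6 child edges.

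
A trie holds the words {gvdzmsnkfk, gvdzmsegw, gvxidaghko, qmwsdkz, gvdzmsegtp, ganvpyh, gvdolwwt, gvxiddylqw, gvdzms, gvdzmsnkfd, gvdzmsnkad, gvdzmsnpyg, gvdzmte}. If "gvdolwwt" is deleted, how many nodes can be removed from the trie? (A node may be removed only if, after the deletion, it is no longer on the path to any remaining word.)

5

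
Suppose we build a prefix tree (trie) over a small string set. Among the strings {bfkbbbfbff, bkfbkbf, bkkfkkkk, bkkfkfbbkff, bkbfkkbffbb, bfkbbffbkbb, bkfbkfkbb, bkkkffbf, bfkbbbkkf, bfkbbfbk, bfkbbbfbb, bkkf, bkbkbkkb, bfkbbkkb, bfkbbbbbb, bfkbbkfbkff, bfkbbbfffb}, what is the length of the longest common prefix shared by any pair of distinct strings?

Look for the deepest trie node that still has at least two words in its subtree.
e.g. "bfkbbbfbb" and "bfkbbbfbff" share the prefix "bfkbbbfb" of length 8; no pair shares a longer one.
Longest shared-prefix length: 8

8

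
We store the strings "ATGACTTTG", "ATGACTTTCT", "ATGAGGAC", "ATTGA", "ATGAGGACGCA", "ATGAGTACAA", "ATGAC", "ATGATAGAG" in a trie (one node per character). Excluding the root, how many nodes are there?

Count nodes per top-level branch (shared prefixes stored once):
  'A'-branch (ATGAC, ATGACTTTCT, ATGACTTTG, ATGAGGAC, ATGAGGACGCA, ATGAGTACAA, ATGATAGAG, ATTGA): 31 nodes
Sum: 31

31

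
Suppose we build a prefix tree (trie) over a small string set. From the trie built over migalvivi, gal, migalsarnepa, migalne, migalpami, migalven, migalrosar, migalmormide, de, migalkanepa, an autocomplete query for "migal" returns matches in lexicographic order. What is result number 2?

migalmormide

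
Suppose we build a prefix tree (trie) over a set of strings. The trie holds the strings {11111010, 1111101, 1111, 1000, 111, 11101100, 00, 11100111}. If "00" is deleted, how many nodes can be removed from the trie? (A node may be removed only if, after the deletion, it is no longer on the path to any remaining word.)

A node on "00"'s path can go only if nothing else ends at it or branches off below it.
No other word shares any prefix with "00", so all 2 of its nodes go.
Nodes removed: 2

2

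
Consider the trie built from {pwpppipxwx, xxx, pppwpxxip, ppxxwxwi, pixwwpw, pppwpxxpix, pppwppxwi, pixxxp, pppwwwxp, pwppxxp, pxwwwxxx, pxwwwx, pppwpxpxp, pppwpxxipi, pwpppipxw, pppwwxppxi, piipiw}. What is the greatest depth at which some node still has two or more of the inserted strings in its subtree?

9

Look for the deepest trie node that still has at least two words in its subtree.
e.g. "pppwpxxip" and "pppwpxxipi" share the prefix "pppwpxxip" of length 9; no pair shares a longer one.
Longest shared-prefix length: 9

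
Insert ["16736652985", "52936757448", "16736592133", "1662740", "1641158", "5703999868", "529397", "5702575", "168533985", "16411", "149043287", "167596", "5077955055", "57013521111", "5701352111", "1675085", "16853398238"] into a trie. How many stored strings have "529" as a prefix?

2

Filter for entries beginning with "529":
Words under "529": 52936757448, 529397
Count: 2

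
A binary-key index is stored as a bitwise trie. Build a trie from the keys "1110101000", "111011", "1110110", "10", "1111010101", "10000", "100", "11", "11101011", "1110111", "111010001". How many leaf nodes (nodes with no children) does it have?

7

A leaf is a node with no children — equivalently, the end of a word that is not a proper prefix of any other stored word.
Those words: "10000", "111010001", "1110101000", "11101011", "1110110", "1110111", "1111010101"
Leaf count: 7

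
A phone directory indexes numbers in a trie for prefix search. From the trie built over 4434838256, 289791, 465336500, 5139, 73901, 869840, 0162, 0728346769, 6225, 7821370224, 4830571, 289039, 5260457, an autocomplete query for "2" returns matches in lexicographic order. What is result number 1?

Filter for "2…" and sort: "289039", "289791"
Position 1: 289039

289039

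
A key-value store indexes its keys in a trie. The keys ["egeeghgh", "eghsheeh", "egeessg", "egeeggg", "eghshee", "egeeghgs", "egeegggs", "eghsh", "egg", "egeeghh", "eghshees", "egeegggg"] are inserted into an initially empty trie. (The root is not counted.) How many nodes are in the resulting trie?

25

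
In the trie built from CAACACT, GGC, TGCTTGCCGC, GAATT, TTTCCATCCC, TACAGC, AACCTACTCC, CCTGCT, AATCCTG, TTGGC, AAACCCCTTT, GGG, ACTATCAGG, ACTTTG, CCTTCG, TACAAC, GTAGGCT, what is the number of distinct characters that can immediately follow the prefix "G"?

3

The children of the "G" node are the distinct next characters among strings starting with "G".
Distinct next characters after "G": A, G, T.
That node has 3 child edges.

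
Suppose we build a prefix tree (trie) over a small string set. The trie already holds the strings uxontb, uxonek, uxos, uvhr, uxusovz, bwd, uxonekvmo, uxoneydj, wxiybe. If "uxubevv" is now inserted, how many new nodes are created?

4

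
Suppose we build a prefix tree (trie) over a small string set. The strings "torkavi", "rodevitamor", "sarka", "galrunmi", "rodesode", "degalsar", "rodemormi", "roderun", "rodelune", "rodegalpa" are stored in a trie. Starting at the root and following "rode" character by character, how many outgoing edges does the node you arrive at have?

Follow the path "rode" to its node, then look at its outgoing edges.
Characters that immediately follow "rode" among the stored strings: {g, l, m, r, s, v}.
That node has 6 child edges.

6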